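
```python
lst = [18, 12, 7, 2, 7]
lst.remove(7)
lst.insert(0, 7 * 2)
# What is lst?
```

After line 1: lst = [18, 12, 7, 2, 7]
After line 2 (remove first 7): lst = [18, 12, 2, 7]
After line 3 (insert 14 at index 0): lst = [14, 18, 12, 2, 7]

[14, 18, 12, 2, 7]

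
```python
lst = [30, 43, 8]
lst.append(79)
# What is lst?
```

[30, 43, 8, 79]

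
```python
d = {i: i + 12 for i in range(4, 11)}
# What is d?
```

{4: 16, 5: 17, 6: 18, 7: 19, 8: 20, 9: 21, 10: 22}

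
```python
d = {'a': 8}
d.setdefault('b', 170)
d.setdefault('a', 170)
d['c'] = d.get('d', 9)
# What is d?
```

After line 1: d = {'a': 8}
After line 2 (setdefault adds 'b'=170): d = {'a': 8, 'b': 170}
After line 3 (setdefault 'a' no-op, already exists): d = {'a': 8, 'b': 170}
After line 4 (get('d', 9) returns default since 'd' not in d): d = {'a': 8, 'b': 170, 'c': 9}

{'a': 8, 'b': 170, 'c': 9}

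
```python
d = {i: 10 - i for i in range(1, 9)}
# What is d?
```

{1: 9, 2: 8, 3: 7, 4: 6, 5: 5, 6: 4, 7: 3, 8: 2}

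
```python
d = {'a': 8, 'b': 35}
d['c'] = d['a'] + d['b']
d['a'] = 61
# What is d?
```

After line 1: d = {'a': 8, 'b': 35}
After line 2 (d['c'] = 8 + 35): d = {'a': 8, 'b': 35, 'c': 43}
After line 3: d = {'a': 61, 'b': 35, 'c': 43}

{'a': 61, 'b': 35, 'c': 43}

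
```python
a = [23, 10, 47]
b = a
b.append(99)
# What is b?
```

After line 1: a = [23, 10, 47]
After line 2 (b = a is an alias, same object): a = [23, 10, 47], b = [23, 10, 47]
After line 3 (b.append mutates the shared list): a = [23, 10, 47, 99], b = [23, 10, 47, 99]

[23, 10, 47, 99]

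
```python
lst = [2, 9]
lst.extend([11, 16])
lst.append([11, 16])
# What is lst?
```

After line 1: lst = [2, 9]
After line 2 (extend unpacks [11, 16]): lst = [2, 9, 11, 16]
After line 3 (append adds [11, 16] as single element): lst = [2, 9, 11, 16, [11, 16]]

[2, 9, 11, 16, [11, 16]]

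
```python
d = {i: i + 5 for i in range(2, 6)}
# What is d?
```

{2: 7, 3: 8, 4: 9, 5: 10}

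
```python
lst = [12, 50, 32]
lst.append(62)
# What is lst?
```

[12, 50, 32, 62]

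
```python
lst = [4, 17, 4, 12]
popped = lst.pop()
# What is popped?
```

12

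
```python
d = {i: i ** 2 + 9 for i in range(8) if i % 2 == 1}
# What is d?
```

{1: 10, 3: 18, 5: 34, 7: 58}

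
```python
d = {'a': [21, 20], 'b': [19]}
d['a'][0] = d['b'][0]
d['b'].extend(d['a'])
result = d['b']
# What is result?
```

After line 1: d = {'a': [21, 20], 'b': [19]}
After line 2 (a[0] = b[0] = 19): d = {'a': [19, 20], 'b': [19]}
After line 3 (b.extend(a) appends [19, 20]): d = {'a': [19, 20], 'b': [19, 19, 20]}
After line 4: result = d['b'] = [19, 19, 20]

[19, 19, 20]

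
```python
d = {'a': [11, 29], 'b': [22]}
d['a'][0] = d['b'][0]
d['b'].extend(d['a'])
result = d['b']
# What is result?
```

After line 1: d = {'a': [11, 29], 'b': [22]}
After line 2 (a[0] = b[0] = 22): d = {'a': [22, 29], 'b': [22]}
After line 3 (b.extend(a) appends [22, 29]): d = {'a': [22, 29], 'b': [22, 22, 29]}
After line 4: result = d['b'] = [22, 22, 29]

[22, 22, 29]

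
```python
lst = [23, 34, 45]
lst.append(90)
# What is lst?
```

[23, 34, 45, 90]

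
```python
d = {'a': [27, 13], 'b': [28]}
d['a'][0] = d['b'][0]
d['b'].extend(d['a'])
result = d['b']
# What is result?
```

After line 1: d = {'a': [27, 13], 'b': [28]}
After line 2 (a[0] = b[0] = 28): d = {'a': [28, 13], 'b': [28]}
After line 3 (b.extend(a) appends [28, 13]): d = {'a': [28, 13], 'b': [28, 28, 13]}
After line 4: result = d['b'] = [28, 28, 13]

[28, 28, 13]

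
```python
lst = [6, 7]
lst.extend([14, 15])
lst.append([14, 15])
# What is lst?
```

After line 1: lst = [6, 7]
After line 2 (extend unpacks [14, 15]): lst = [6, 7, 14, 15]
After line 3 (append adds [14, 15] as single element): lst = [6, 7, 14, 15, [14, 15]]

[6, 7, 14, 15, [14, 15]]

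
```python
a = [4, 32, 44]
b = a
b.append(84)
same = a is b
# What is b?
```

After line 1: a = [4, 32, 44]
After line 2 (b = a is an alias, same object): a = [4, 32, 44], b = [4, 32, 44]
After line 3 (b.append mutates the shared list): a = [4, 32, 44, 84], b = [4, 32, 44, 84]
After line 4 (same = a is b; same object -> True): same = True

[4, 32, 44, 84]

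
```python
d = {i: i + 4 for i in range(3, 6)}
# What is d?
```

{3: 7, 4: 8, 5: 9}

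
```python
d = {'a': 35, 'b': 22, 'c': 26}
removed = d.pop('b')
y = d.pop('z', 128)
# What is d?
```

After line 1: d = {'a': 35, 'b': 22, 'c': 26}
After line 2 (pop 'b' returns 22): d = {'a': 35, 'c': 26}, removed = 22
After line 3 (pop 'z' missing, returns default 128): d = {'a': 35, 'c': 26}, y = 128

{'a': 35, 'c': 26}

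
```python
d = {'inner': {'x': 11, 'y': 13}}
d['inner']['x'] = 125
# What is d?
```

After line 1: d = {'inner': {'x': 11, 'y': 13}}
After line 2 (inner x overwritten): d = {'inner': {'x': 125, 'y': 13}}

{'inner': {'x': 125, 'y': 13}}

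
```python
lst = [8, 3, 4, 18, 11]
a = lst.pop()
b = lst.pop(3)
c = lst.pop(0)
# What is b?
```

After line 1: lst = [8, 3, 4, 18, 11]
After line 2 (pop() -> a = 11): lst = [8, 3, 4, 18]
After line 3 (pop(3) -> b = 18): lst = [8, 3, 4]
After line 4 (pop(0) -> c = 8): lst = [3, 4]

18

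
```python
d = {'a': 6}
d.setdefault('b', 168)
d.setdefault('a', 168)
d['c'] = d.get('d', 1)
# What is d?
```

After line 1: d = {'a': 6}
After line 2 (setdefault adds 'b'=168): d = {'a': 6, 'b': 168}
After line 3 (setdefault 'a' no-op, already exists): d = {'a': 6, 'b': 168}
After line 4 (get('d', 1) returns default since 'd' not in d): d = {'a': 6, 'b': 168, 'c': 1}

{'a': 6, 'b': 168, 'c': 1}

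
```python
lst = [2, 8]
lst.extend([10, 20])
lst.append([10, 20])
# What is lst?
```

After line 1: lst = [2, 8]
After line 2 (extend unpacks [10, 20]): lst = [2, 8, 10, 20]
After line 3 (append adds [10, 20] as single element): lst = [2, 8, 10, 20, [10, 20]]

[2, 8, 10, 20, [10, 20]]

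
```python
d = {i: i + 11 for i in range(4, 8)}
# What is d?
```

{4: 15, 5: 16, 6: 17, 7: 18}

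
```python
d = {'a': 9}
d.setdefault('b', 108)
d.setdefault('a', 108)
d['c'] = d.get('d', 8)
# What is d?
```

After line 1: d = {'a': 9}
After line 2 (setdefault adds 'b'=108): d = {'a': 9, 'b': 108}
After line 3 (setdefault 'a' no-op, already exists): d = {'a': 9, 'b': 108}
After line 4 (get('d', 8) returns default since 'd' not in d): d = {'a': 9, 'b': 108, 'c': 8}

{'a': 9, 'b': 108, 'c': 8}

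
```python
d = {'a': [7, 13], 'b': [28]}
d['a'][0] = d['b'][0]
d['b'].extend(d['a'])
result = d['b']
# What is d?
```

After line 1: d = {'a': [7, 13], 'b': [28]}
After line 2 (a[0] = b[0] = 28): d = {'a': [28, 13], 'b': [28]}
After line 3 (b.extend(a) appends [28, 13]): d = {'a': [28, 13], 'b': [28, 28, 13]}
After line 4: result = d['b'] = [28, 28, 13]

{'a': [28, 13], 'b': [28, 28, 13]}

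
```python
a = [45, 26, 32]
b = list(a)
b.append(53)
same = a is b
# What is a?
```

After line 1: a = [45, 26, 32]
After line 2 (b = list(a) is a shallow copy, new object): a = [45, 26, 32], b = [45, 26, 32]
After line 3 (append only mutates b): a = [45, 26, 32], b = [45, 26, 32, 53]
After line 4 (same = a is b; different objects -> False): same = False

[45, 26, 32]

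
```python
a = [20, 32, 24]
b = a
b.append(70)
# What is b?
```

After line 1: a = [20, 32, 24]
After line 2 (b = a is an alias, same object): a = [20, 32, 24], b = [20, 32, 24]
After line 3 (b.append mutates the shared list): a = [20, 32, 24, 70], b = [20, 32, 24, 70]

[20, 32, 24, 70]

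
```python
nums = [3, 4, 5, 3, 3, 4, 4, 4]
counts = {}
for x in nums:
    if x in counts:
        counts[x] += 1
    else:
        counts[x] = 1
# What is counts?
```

Initial: counts = {}, nums = [3, 4, 5, 3, 3, 4, 4, 4]
See 3: counts = {3: 1}
See 4: counts = {3: 1, 4: 1}
See 5: counts = {3: 1, 4: 1, 5: 1}
See 3: counts = {3: 2, 4: 1, 5: 1}
See 3: counts = {3: 3, 4: 1, 5: 1}
See 4: counts = {3: 3, 4: 2, 5: 1}
See 4: counts = {3: 3, 4: 3, 5: 1}
See 4: counts = {3: 3, 4: 4, 5: 1}

{3: 3, 4: 4, 5: 1}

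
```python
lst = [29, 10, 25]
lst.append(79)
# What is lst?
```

[29, 10, 25, 79]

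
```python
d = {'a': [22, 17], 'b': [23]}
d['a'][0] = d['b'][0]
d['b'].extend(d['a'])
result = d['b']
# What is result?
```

After line 1: d = {'a': [22, 17], 'b': [23]}
After line 2 (a[0] = b[0] = 23): d = {'a': [23, 17], 'b': [23]}
After line 3 (b.extend(a) appends [23, 17]): d = {'a': [23, 17], 'b': [23, 23, 17]}
After line 4: result = d['b'] = [23, 23, 17]

[23, 23, 17]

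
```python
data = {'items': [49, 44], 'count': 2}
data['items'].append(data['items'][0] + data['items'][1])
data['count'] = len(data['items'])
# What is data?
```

After line 1: data = {'items': [49, 44], 'count': 2}
After line 2 (append 49 + 44 = 93): data = {'items': [49, 44, 93], 'count': 2}
After line 3 (count = len(items) = 3): data = {'items': [49, 44, 93], 'count': 3}

{'items': [49, 44, 93], 'count': 3}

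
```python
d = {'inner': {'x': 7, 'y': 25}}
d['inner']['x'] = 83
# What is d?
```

After line 1: d = {'inner': {'x': 7, 'y': 25}}
After line 2 (inner x overwritten): d = {'inner': {'x': 83, 'y': 25}}

{'inner': {'x': 83, 'y': 25}}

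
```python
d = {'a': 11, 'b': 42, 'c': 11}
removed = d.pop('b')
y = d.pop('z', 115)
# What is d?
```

After line 1: d = {'a': 11, 'b': 42, 'c': 11}
After line 2 (pop 'b' returns 42): d = {'a': 11, 'c': 11}, removed = 42
After line 3 (pop 'z' missing, returns default 115): d = {'a': 11, 'c': 11}, y = 115

{'a': 11, 'c': 11}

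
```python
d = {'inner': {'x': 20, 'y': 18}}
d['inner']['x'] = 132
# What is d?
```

After line 1: d = {'inner': {'x': 20, 'y': 18}}
After line 2 (inner x overwritten): d = {'inner': {'x': 132, 'y': 18}}

{'inner': {'x': 132, 'y': 18}}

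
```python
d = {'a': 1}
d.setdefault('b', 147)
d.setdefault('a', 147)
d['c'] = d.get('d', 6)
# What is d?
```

After line 1: d = {'a': 1}
After line 2 (setdefault adds 'b'=147): d = {'a': 1, 'b': 147}
After line 3 (setdefault 'a' no-op, already exists): d = {'a': 1, 'b': 147}
After line 4 (get('d', 6) returns default since 'd' not in d): d = {'a': 1, 'b': 147, 'c': 6}

{'a': 1, 'b': 147, 'c': 6}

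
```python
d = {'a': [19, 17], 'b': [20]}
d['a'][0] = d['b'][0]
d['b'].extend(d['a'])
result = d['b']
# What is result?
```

After line 1: d = {'a': [19, 17], 'b': [20]}
After line 2 (a[0] = b[0] = 20): d = {'a': [20, 17], 'b': [20]}
After line 3 (b.extend(a) appends [20, 17]): d = {'a': [20, 17], 'b': [20, 20, 17]}
After line 4: result = d['b'] = [20, 20, 17]

[20, 20, 17]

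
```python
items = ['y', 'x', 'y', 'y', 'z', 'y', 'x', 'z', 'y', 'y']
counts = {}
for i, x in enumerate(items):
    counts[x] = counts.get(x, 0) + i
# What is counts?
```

Initial: counts = {}, items = ['y', 'x', 'y', 'y', 'z', 'y', 'x', 'z', 'y', 'y']
i=0, x='y': counts = {'y': 0}
i=1, x='x': counts = {'y': 0, 'x': 1}
i=2, x='y': counts = {'y': 2, 'x': 1}
i=3, x='y': counts = {'y': 5, 'x': 1}
i=4, x='z': counts = {'y': 5, 'x': 1, 'z': 4}
i=5, x='y': counts = {'y': 10, 'x': 1, 'z': 4}
i=6, x='x': counts = {'y': 10, 'x': 7, 'z': 4}
i=7, x='z': counts = {'y': 10, 'x': 7, 'z': 11}
i=8, x='y': counts = {'y': 18, 'x': 7, 'z': 11}
i=9, x='y': counts = {'y': 27, 'x': 7, 'z': 11}

{'y': 27, 'x': 7, 'z': 11}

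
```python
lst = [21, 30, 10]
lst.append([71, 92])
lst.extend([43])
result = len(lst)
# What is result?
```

After line 1: lst = [21, 30, 10]
After line 2 (append adds [71, 92] as single element): lst = [21, 30, 10, [71, 92]]
After line 3 (extend unpacks [43], adds 43): lst = [21, 30, 10, [71, 92], 43]
After line 4: result = len(lst) = 5

5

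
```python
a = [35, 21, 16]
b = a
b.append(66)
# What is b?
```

After line 1: a = [35, 21, 16]
After line 2 (b = a is an alias, same object): a = [35, 21, 16], b = [35, 21, 16]
After line 3 (b.append mutates the shared list): a = [35, 21, 16, 66], b = [35, 21, 16, 66]

[35, 21, 16, 66]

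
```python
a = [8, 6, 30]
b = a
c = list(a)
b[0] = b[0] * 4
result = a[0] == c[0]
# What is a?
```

After line 1: a = [8, 6, 30]
After line 2 (b = a, alias): a = [8, 6, 30], b = [8, 6, 30]
After line 3 (c = list(a) is a copy, new object): c = [8, 6, 30]
After line 4 (b[0] = 8 * 4 = 32; mutates shared a/b): a = b = [32, 6, 30], c = [8, 6, 30]
After line 5 (a[0] = 32, c[0] = 8; result = False)

[32, 6, 30]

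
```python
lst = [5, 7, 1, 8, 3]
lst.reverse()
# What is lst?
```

[3, 8, 1, 7, 5]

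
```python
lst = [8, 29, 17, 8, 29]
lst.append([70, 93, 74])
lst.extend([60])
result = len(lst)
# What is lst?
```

After line 1: lst = [8, 29, 17, 8, 29]
After line 2 (append adds [70, 93, 74] as single element): lst = [8, 29, 17, 8, 29, [70, 93, 74]]
After line 3 (extend unpacks [60], adds 60): lst = [8, 29, 17, 8, 29, [70, 93, 74], 60]
After line 4: result = len(lst) = 7

[8, 29, 17, 8, 29, [70, 93, 74], 60]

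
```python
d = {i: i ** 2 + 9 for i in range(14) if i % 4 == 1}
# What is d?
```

{1: 10, 5: 34, 9: 90, 13: 178}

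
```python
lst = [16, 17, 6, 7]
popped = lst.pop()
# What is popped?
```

7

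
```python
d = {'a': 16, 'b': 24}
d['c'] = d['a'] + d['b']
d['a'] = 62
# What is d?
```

After line 1: d = {'a': 16, 'b': 24}
After line 2 (d['c'] = 16 + 24): d = {'a': 16, 'b': 24, 'c': 40}
After line 3: d = {'a': 62, 'b': 24, 'c': 40}

{'a': 62, 'b': 24, 'c': 40}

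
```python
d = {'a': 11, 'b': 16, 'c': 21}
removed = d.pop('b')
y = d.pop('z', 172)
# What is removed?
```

After line 1: d = {'a': 11, 'b': 16, 'c': 21}
After line 2 (pop 'b' returns 16): d = {'a': 11, 'c': 21}, removed = 16
After line 3 (pop 'z' missing, returns default 172): d = {'a': 11, 'c': 21}, y = 172

16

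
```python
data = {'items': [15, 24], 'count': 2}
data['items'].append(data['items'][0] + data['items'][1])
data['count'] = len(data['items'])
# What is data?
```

After line 1: data = {'items': [15, 24], 'count': 2}
After line 2 (append 15 + 24 = 39): data = {'items': [15, 24, 39], 'count': 2}
After line 3 (count = len(items) = 3): data = {'items': [15, 24, 39], 'count': 3}

{'items': [15, 24, 39], 'count': 3}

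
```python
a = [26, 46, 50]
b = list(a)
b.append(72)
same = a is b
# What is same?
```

After line 1: a = [26, 46, 50]
After line 2 (b = list(a) is a shallow copy, new object): a = [26, 46, 50], b = [26, 46, 50]
After line 3 (append only mutates b): a = [26, 46, 50], b = [26, 46, 50, 72]
After line 4 (same = a is b; different objects -> False): same = False

False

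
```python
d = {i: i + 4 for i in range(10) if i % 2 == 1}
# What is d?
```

{1: 5, 3: 7, 5: 9, 7: 11, 9: 13}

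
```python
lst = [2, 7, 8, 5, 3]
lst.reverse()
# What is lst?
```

[3, 5, 8, 7, 2]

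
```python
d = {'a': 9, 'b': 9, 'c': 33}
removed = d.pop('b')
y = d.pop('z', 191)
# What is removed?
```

After line 1: d = {'a': 9, 'b': 9, 'c': 33}
After line 2 (pop 'b' returns 9): d = {'a': 9, 'c': 33}, removed = 9
After line 3 (pop 'z' missing, returns default 191): d = {'a': 9, 'c': 33}, y = 191

9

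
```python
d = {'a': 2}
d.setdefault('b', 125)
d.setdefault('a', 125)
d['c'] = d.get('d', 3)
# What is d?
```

After line 1: d = {'a': 2}
After line 2 (setdefault adds 'b'=125): d = {'a': 2, 'b': 125}
After line 3 (setdefault 'a' no-op, already exists): d = {'a': 2, 'b': 125}
After line 4 (get('d', 3) returns default since 'd' not in d): d = {'a': 2, 'b': 125, 'c': 3}

{'a': 2, 'b': 125, 'c': 3}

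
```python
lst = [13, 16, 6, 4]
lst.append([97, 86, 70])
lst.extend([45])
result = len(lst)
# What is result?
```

After line 1: lst = [13, 16, 6, 4]
After line 2 (append adds [97, 86, 70] as single element): lst = [13, 16, 6, 4, [97, 86, 70]]
After line 3 (extend unpacks [45], adds 45): lst = [13, 16, 6, 4, [97, 86, 70], 45]
After line 4: result = len(lst) = 6

6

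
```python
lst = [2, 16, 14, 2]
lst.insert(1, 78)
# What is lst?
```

[2, 78, 16, 14, 2]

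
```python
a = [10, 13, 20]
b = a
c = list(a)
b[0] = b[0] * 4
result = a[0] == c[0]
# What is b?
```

After line 1: a = [10, 13, 20]
After line 2 (b = a, alias): a = [10, 13, 20], b = [10, 13, 20]
After line 3 (c = list(a) is a copy, new object): c = [10, 13, 20]
After line 4 (b[0] = 10 * 4 = 40; mutates shared a/b): a = b = [40, 13, 20], c = [10, 13, 20]
After line 5 (a[0] = 40, c[0] = 10; result = False)

[40, 13, 20]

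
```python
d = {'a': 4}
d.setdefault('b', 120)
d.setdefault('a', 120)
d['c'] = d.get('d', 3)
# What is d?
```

After line 1: d = {'a': 4}
After line 2 (setdefault adds 'b'=120): d = {'a': 4, 'b': 120}
After line 3 (setdefault 'a' no-op, already exists): d = {'a': 4, 'b': 120}
After line 4 (get('d', 3) returns default since 'd' not in d): d = {'a': 4, 'b': 120, 'c': 3}

{'a': 4, 'b': 120, 'c': 3}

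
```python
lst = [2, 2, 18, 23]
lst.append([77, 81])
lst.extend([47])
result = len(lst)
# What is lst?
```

After line 1: lst = [2, 2, 18, 23]
After line 2 (append adds [77, 81] as single element): lst = [2, 2, 18, 23, [77, 81]]
After line 3 (extend unpacks [47], adds 47): lst = [2, 2, 18, 23, [77, 81], 47]
After line 4: result = len(lst) = 6

[2, 2, 18, 23, [77, 81], 47]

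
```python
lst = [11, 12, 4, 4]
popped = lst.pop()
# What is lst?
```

[11, 12, 4]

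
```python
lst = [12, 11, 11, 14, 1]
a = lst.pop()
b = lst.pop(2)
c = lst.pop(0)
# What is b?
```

After line 1: lst = [12, 11, 11, 14, 1]
After line 2 (pop() -> a = 1): lst = [12, 11, 11, 14]
After line 3 (pop(2) -> b = 11): lst = [12, 11, 14]
After line 4 (pop(0) -> c = 12): lst = [11, 14]

11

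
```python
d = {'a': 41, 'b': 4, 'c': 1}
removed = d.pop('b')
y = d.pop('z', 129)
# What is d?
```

After line 1: d = {'a': 41, 'b': 4, 'c': 1}
After line 2 (pop 'b' returns 4): d = {'a': 41, 'c': 1}, removed = 4
After line 3 (pop 'z' missing, returns default 129): d = {'a': 41, 'c': 1}, y = 129

{'a': 41, 'c': 1}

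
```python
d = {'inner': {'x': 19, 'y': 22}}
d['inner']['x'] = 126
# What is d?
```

After line 1: d = {'inner': {'x': 19, 'y': 22}}
After line 2 (inner x overwritten): d = {'inner': {'x': 126, 'y': 22}}

{'inner': {'x': 126, 'y': 22}}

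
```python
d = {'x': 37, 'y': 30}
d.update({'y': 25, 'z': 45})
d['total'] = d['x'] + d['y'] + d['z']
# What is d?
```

After line 1: d = {'x': 37, 'y': 30}
After line 2 (y overwritten, z added): d = {'x': 37, 'y': 25, 'z': 45}
After line 3 (total = 37 + 25 + 45 = 107): d = {'x': 37, 'y': 25, 'z': 45, 'total': 107}

{'x': 37, 'y': 25, 'z': 45, 'total': 107}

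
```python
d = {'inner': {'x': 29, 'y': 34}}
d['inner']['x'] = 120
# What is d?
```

After line 1: d = {'inner': {'x': 29, 'y': 34}}
After line 2 (inner x overwritten): d = {'inner': {'x': 120, 'y': 34}}

{'inner': {'x': 120, 'y': 34}}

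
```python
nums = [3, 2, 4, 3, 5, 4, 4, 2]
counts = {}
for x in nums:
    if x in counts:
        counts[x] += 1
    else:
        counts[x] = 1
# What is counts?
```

Initial: counts = {}, nums = [3, 2, 4, 3, 5, 4, 4, 2]
See 3: counts = {3: 1}
See 2: counts = {3: 1, 2: 1}
See 4: counts = {3: 1, 2: 1, 4: 1}
See 3: counts = {3: 2, 2: 1, 4: 1}
See 5: counts = {3: 2, 2: 1, 4: 1, 5: 1}
See 4: counts = {3: 2, 2: 1, 4: 2, 5: 1}
See 4: counts = {3: 2, 2: 1, 4: 3, 5: 1}
See 2: counts = {3: 2, 2: 2, 4: 3, 5: 1}

{3: 2, 2: 2, 4: 3, 5: 1}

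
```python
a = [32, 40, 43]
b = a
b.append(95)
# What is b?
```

After line 1: a = [32, 40, 43]
After line 2 (b = a is an alias, same object): a = [32, 40, 43], b = [32, 40, 43]
After line 3 (b.append mutates the shared list): a = [32, 40, 43, 95], b = [32, 40, 43, 95]

[32, 40, 43, 95]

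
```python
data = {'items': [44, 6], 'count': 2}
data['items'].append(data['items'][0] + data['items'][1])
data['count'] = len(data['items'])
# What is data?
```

After line 1: data = {'items': [44, 6], 'count': 2}
After line 2 (append 44 + 6 = 50): data = {'items': [44, 6, 50], 'count': 2}
After line 3 (count = len(items) = 3): data = {'items': [44, 6, 50], 'count': 3}

{'items': [44, 6, 50], 'count': 3}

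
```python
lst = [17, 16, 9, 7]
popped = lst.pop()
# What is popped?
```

7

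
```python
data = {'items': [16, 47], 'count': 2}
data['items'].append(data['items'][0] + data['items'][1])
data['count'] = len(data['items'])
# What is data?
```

After line 1: data = {'items': [16, 47], 'count': 2}
After line 2 (append 16 + 47 = 63): data = {'items': [16, 47, 63], 'count': 2}
After line 3 (count = len(items) = 3): data = {'items': [16, 47, 63], 'count': 3}

{'items': [16, 47, 63], 'count': 3}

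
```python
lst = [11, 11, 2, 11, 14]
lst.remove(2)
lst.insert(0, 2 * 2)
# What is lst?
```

After line 1: lst = [11, 11, 2, 11, 14]
After line 2 (remove first 2): lst = [11, 11, 11, 14]
After line 3 (insert 4 at index 0): lst = [4, 11, 11, 11, 14]

[4, 11, 11, 11, 14]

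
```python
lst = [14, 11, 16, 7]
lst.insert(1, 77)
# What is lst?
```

[14, 77, 11, 16, 7]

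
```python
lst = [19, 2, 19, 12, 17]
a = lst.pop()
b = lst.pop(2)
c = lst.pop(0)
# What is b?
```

After line 1: lst = [19, 2, 19, 12, 17]
After line 2 (pop() -> a = 17): lst = [19, 2, 19, 12]
After line 3 (pop(2) -> b = 19): lst = [19, 2, 12]
After line 4 (pop(0) -> c = 19): lst = [2, 12]

19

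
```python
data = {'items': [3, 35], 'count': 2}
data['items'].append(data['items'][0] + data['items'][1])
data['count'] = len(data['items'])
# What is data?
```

After line 1: data = {'items': [3, 35], 'count': 2}
After line 2 (append 3 + 35 = 38): data = {'items': [3, 35, 38], 'count': 2}
After line 3 (count = len(items) = 3): data = {'items': [3, 35, 38], 'count': 3}

{'items': [3, 35, 38], 'count': 3}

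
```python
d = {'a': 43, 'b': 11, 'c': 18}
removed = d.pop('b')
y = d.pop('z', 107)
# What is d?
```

After line 1: d = {'a': 43, 'b': 11, 'c': 18}
After line 2 (pop 'b' returns 11): d = {'a': 43, 'c': 18}, removed = 11
After line 3 (pop 'z' missing, returns default 107): d = {'a': 43, 'c': 18}, y = 107

{'a': 43, 'c': 18}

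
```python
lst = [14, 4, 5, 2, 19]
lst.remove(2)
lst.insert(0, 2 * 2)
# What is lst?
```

After line 1: lst = [14, 4, 5, 2, 19]
After line 2 (remove first 2): lst = [14, 4, 5, 19]
After line 3 (insert 4 at index 0): lst = [4, 14, 4, 5, 19]

[4, 14, 4, 5, 19]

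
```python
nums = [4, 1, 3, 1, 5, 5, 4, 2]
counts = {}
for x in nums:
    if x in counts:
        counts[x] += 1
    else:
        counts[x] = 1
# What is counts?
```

Initial: counts = {}, nums = [4, 1, 3, 1, 5, 5, 4, 2]
See 4: counts = {4: 1}
See 1: counts = {4: 1, 1: 1}
See 3: counts = {4: 1, 1: 1, 3: 1}
See 1: counts = {4: 1, 1: 2, 3: 1}
See 5: counts = {4: 1, 1: 2, 3: 1, 5: 1}
See 5: counts = {4: 1, 1: 2, 3: 1, 5: 2}
See 4: counts = {4: 2, 1: 2, 3: 1, 5: 2}
See 2: counts = {4: 2, 1: 2, 3: 1, 5: 2, 2: 1}

{4: 2, 1: 2, 3: 1, 5: 2, 2: 1}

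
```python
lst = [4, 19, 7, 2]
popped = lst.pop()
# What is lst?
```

[4, 19, 7]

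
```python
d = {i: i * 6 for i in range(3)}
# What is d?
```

{0: 0, 1: 6, 2: 12}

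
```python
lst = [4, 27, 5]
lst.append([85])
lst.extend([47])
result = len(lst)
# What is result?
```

After line 1: lst = [4, 27, 5]
After line 2 (append adds [85] as single element): lst = [4, 27, 5, [85]]
After line 3 (extend unpacks [47], adds 47): lst = [4, 27, 5, [85], 47]
After line 4: result = len(lst) = 5

5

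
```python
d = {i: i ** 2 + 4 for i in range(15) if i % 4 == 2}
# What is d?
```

{2: 8, 6: 40, 10: 104, 14: 200}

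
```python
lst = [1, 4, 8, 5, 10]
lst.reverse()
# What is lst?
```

[10, 5, 8, 4, 1]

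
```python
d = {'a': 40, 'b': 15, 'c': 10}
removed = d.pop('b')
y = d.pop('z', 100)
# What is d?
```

After line 1: d = {'a': 40, 'b': 15, 'c': 10}
After line 2 (pop 'b' returns 15): d = {'a': 40, 'c': 10}, removed = 15
After line 3 (pop 'z' missing, returns default 100): d = {'a': 40, 'c': 10}, y = 100

{'a': 40, 'c': 10}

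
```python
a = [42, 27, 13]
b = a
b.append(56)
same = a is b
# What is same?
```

After line 1: a = [42, 27, 13]
After line 2 (b = a is an alias, same object): a = [42, 27, 13], b = [42, 27, 13]
After line 3 (b.append mutates the shared list): a = [42, 27, 13, 56], b = [42, 27, 13, 56]
After line 4 (same = a is b; same object -> True): same = True

True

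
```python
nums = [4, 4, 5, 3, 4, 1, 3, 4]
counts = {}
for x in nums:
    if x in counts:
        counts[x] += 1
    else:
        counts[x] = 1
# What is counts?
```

Initial: counts = {}, nums = [4, 4, 5, 3, 4, 1, 3, 4]
See 4: counts = {4: 1}
See 4: counts = {4: 2}
See 5: counts = {4: 2, 5: 1}
See 3: counts = {4: 2, 5: 1, 3: 1}
See 4: counts = {4: 3, 5: 1, 3: 1}
See 1: counts = {4: 3, 5: 1, 3: 1, 1: 1}
See 3: counts = {4: 3, 5: 1, 3: 2, 1: 1}
See 4: counts = {4: 4, 5: 1, 3: 2, 1: 1}

{4: 4, 5: 1, 3: 2, 1: 1}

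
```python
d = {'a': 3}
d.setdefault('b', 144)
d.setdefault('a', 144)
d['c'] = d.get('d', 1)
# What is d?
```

After line 1: d = {'a': 3}
After line 2 (setdefault adds 'b'=144): d = {'a': 3, 'b': 144}
After line 3 (setdefault 'a' no-op, already exists): d = {'a': 3, 'b': 144}
After line 4 (get('d', 1) returns default since 'd' not in d): d = {'a': 3, 'b': 144, 'c': 1}

{'a': 3, 'b': 144, 'c': 1}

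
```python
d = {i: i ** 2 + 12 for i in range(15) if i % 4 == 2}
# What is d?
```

{2: 16, 6: 48, 10: 112, 14: 208}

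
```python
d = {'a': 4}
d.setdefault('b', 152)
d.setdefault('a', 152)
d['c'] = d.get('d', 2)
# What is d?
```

After line 1: d = {'a': 4}
After line 2 (setdefault adds 'b'=152): d = {'a': 4, 'b': 152}
After line 3 (setdefault 'a' no-op, already exists): d = {'a': 4, 'b': 152}
After line 4 (get('d', 2) returns default since 'd' not in d): d = {'a': 4, 'b': 152, 'c': 2}

{'a': 4, 'b': 152, 'c': 2}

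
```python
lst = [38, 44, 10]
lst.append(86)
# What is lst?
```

[38, 44, 10, 86]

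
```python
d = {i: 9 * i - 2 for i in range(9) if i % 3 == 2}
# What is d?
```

{2: 16, 5: 43, 8: 70}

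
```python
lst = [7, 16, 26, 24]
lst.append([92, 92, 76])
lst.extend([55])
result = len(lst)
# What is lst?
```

After line 1: lst = [7, 16, 26, 24]
After line 2 (append adds [92, 92, 76] as single element): lst = [7, 16, 26, 24, [92, 92, 76]]
After line 3 (extend unpacks [55], adds 55): lst = [7, 16, 26, 24, [92, 92, 76], 55]
After line 4: result = len(lst) = 6

[7, 16, 26, 24, [92, 92, 76], 55]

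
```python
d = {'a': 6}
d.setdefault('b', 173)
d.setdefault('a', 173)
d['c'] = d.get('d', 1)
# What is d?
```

After line 1: d = {'a': 6}
After line 2 (setdefault adds 'b'=173): d = {'a': 6, 'b': 173}
After line 3 (setdefault 'a' no-op, already exists): d = {'a': 6, 'b': 173}
After line 4 (get('d', 1) returns default since 'd' not in d): d = {'a': 6, 'b': 173, 'c': 1}

{'a': 6, 'b': 173, 'c': 1}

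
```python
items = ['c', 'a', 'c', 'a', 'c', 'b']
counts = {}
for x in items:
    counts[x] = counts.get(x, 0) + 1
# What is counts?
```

Initial: counts = {}, items = ['c', 'a', 'c', 'a', 'c', 'b']
See 'c': counts = {'c': 1}
See 'a': counts = {'c': 1, 'a': 1}
See 'c': counts = {'c': 2, 'a': 1}
See 'a': counts = {'c': 2, 'a': 2}
See 'c': counts = {'c': 3, 'a': 2}
See 'b': counts = {'c': 3, 'a': 2, 'b': 1}

{'c': 3, 'a': 2, 'b': 1}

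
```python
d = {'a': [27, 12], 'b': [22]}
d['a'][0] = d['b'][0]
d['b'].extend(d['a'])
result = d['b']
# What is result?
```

After line 1: d = {'a': [27, 12], 'b': [22]}
After line 2 (a[0] = b[0] = 22): d = {'a': [22, 12], 'b': [22]}
After line 3 (b.extend(a) appends [22, 12]): d = {'a': [22, 12], 'b': [22, 22, 12]}
After line 4: result = d['b'] = [22, 22, 12]

[22, 22, 12]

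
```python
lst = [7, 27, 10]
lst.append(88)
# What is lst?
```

[7, 27, 10, 88]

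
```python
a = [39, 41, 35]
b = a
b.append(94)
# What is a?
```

After line 1: a = [39, 41, 35]
After line 2 (b = a is an alias, same object): a = [39, 41, 35], b = [39, 41, 35]
After line 3 (b.append mutates the shared list): a = [39, 41, 35, 94], b = [39, 41, 35, 94]

[39, 41, 35, 94]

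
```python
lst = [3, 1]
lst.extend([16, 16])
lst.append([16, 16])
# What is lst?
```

After line 1: lst = [3, 1]
After line 2 (extend unpacks [16, 16]): lst = [3, 1, 16, 16]
After line 3 (append adds [16, 16] as single element): lst = [3, 1, 16, 16, [16, 16]]

[3, 1, 16, 16, [16, 16]]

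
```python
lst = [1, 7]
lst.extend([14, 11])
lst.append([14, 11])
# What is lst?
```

After line 1: lst = [1, 7]
After line 2 (extend unpacks [14, 11]): lst = [1, 7, 14, 11]
After line 3 (append adds [14, 11] as single element): lst = [1, 7, 14, 11, [14, 11]]

[1, 7, 14, 11, [14, 11]]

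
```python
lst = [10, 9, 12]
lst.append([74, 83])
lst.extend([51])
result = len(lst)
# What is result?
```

After line 1: lst = [10, 9, 12]
After line 2 (append adds [74, 83] as single element): lst = [10, 9, 12, [74, 83]]
After line 3 (extend unpacks [51], adds 51): lst = [10, 9, 12, [74, 83], 51]
After line 4: result = len(lst) = 5

5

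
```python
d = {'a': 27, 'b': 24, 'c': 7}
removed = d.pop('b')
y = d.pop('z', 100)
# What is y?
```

After line 1: d = {'a': 27, 'b': 24, 'c': 7}
After line 2 (pop 'b' returns 24): d = {'a': 27, 'c': 7}, removed = 24
After line 3 (pop 'z' missing, returns default 100): d = {'a': 27, 'c': 7}, y = 100

100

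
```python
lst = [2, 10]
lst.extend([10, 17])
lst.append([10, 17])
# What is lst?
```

After line 1: lst = [2, 10]
After line 2 (extend unpacks [10, 17]): lst = [2, 10, 10, 17]
After line 3 (append adds [10, 17] as single element): lst = [2, 10, 10, 17, [10, 17]]

[2, 10, 10, 17, [10, 17]]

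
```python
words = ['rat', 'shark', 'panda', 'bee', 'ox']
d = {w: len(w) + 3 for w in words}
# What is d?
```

{'rat': 6, 'shark': 8, 'panda': 8, 'bee': 6, 'ox': 5}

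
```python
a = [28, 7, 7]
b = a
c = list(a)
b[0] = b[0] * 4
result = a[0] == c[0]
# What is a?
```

After line 1: a = [28, 7, 7]
After line 2 (b = a, alias): a = [28, 7, 7], b = [28, 7, 7]
After line 3 (c = list(a) is a copy, new object): c = [28, 7, 7]
After line 4 (b[0] = 28 * 4 = 112; mutates shared a/b): a = b = [112, 7, 7], c = [28, 7, 7]
After line 5 (a[0] = 112, c[0] = 28; result = False)

[112, 7, 7]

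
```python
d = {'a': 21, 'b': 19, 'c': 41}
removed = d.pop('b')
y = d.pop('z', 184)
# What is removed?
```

After line 1: d = {'a': 21, 'b': 19, 'c': 41}
After line 2 (pop 'b' returns 19): d = {'a': 21, 'c': 41}, removed = 19
After line 3 (pop 'z' missing, returns default 184): d = {'a': 21, 'c': 41}, y = 184

19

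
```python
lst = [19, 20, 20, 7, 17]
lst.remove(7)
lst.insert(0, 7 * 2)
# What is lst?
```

After line 1: lst = [19, 20, 20, 7, 17]
After line 2 (remove first 7): lst = [19, 20, 20, 17]
After line 3 (insert 14 at index 0): lst = [14, 19, 20, 20, 17]

[14, 19, 20, 20, 17]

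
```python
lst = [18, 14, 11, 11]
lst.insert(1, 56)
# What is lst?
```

[18, 56, 14, 11, 11]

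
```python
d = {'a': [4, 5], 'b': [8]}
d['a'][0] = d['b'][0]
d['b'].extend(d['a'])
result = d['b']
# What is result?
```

After line 1: d = {'a': [4, 5], 'b': [8]}
After line 2 (a[0] = b[0] = 8): d = {'a': [8, 5], 'b': [8]}
After line 3 (b.extend(a) appends [8, 5]): d = {'a': [8, 5], 'b': [8, 8, 5]}
After line 4: result = d['b'] = [8, 8, 5]

[8, 8, 5]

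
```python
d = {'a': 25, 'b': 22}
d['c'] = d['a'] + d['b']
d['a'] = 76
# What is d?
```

After line 1: d = {'a': 25, 'b': 22}
After line 2 (d['c'] = 25 + 22): d = {'a': 25, 'b': 22, 'c': 47}
After line 3: d = {'a': 76, 'b': 22, 'c': 47}

{'a': 76, 'b': 22, 'c': 47}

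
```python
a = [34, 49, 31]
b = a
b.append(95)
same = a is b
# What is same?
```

After line 1: a = [34, 49, 31]
After line 2 (b = a is an alias, same object): a = [34, 49, 31], b = [34, 49, 31]
After line 3 (b.append mutates the shared list): a = [34, 49, 31, 95], b = [34, 49, 31, 95]
After line 4 (same = a is b; same object -> True): same = True

True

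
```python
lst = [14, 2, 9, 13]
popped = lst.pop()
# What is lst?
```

[14, 2, 9]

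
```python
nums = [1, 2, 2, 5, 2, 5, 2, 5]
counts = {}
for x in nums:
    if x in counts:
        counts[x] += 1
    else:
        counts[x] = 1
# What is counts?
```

Initial: counts = {}, nums = [1, 2, 2, 5, 2, 5, 2, 5]
See 1: counts = {1: 1}
See 2: counts = {1: 1, 2: 1}
See 2: counts = {1: 1, 2: 2}
See 5: counts = {1: 1, 2: 2, 5: 1}
See 2: counts = {1: 1, 2: 3, 5: 1}
See 5: counts = {1: 1, 2: 3, 5: 2}
See 2: counts = {1: 1, 2: 4, 5: 2}
See 5: counts = {1: 1, 2: 4, 5: 3}

{1: 1, 2: 4, 5: 3}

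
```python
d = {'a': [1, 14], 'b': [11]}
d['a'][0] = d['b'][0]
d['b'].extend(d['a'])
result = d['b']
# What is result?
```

After line 1: d = {'a': [1, 14], 'b': [11]}
After line 2 (a[0] = b[0] = 11): d = {'a': [11, 14], 'b': [11]}
After line 3 (b.extend(a) appends [11, 14]): d = {'a': [11, 14], 'b': [11, 11, 14]}
After line 4: result = d['b'] = [11, 11, 14]

[11, 11, 14]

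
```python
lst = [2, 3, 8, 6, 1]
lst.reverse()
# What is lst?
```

[1, 6, 8, 3, 2]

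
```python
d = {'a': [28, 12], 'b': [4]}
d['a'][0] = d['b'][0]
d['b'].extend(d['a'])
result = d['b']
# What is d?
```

After line 1: d = {'a': [28, 12], 'b': [4]}
After line 2 (a[0] = b[0] = 4): d = {'a': [4, 12], 'b': [4]}
After line 3 (b.extend(a) appends [4, 12]): d = {'a': [4, 12], 'b': [4, 4, 12]}
After line 4: result = d['b'] = [4, 4, 12]

{'a': [4, 12], 'b': [4, 4, 12]}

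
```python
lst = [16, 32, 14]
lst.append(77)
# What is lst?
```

[16, 32, 14, 77]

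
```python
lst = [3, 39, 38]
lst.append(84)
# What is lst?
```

[3, 39, 38, 84]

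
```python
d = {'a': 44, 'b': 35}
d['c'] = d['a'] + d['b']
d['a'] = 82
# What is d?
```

After line 1: d = {'a': 44, 'b': 35}
After line 2 (d['c'] = 44 + 35): d = {'a': 44, 'b': 35, 'c': 79}
After line 3: d = {'a': 82, 'b': 35, 'c': 79}

{'a': 82, 'b': 35, 'c': 79}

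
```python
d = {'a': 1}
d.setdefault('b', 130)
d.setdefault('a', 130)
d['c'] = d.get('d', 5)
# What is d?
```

After line 1: d = {'a': 1}
After line 2 (setdefault adds 'b'=130): d = {'a': 1, 'b': 130}
After line 3 (setdefault 'a' no-op, already exists): d = {'a': 1, 'b': 130}
After line 4 (get('d', 5) returns default since 'd' not in d): d = {'a': 1, 'b': 130, 'c': 5}

{'a': 1, 'b': 130, 'c': 5}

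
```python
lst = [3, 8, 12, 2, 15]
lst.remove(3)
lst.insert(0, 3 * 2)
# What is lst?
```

After line 1: lst = [3, 8, 12, 2, 15]
After line 2 (remove first 3): lst = [8, 12, 2, 15]
After line 3 (insert 6 at index 0): lst = [6, 8, 12, 2, 15]

[6, 8, 12, 2, 15]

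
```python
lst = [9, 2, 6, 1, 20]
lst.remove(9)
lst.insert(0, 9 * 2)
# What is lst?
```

After line 1: lst = [9, 2, 6, 1, 20]
After line 2 (remove first 9): lst = [2, 6, 1, 20]
After line 3 (insert 18 at index 0): lst = [18, 2, 6, 1, 20]

[18, 2, 6, 1, 20]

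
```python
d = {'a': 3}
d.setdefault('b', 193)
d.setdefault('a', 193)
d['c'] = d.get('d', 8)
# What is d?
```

After line 1: d = {'a': 3}
After line 2 (setdefault adds 'b'=193): d = {'a': 3, 'b': 193}
After line 3 (setdefault 'a' no-op, already exists): d = {'a': 3, 'b': 193}
After line 4 (get('d', 8) returns default since 'd' not in d): d = {'a': 3, 'b': 193, 'c': 8}

{'a': 3, 'b': 193, 'c': 8}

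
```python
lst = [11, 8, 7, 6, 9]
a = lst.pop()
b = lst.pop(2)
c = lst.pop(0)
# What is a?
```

After line 1: lst = [11, 8, 7, 6, 9]
After line 2 (pop() -> a = 9): lst = [11, 8, 7, 6]
After line 3 (pop(2) -> b = 7): lst = [11, 8, 6]
After line 4 (pop(0) -> c = 11): lst = [8, 6]

9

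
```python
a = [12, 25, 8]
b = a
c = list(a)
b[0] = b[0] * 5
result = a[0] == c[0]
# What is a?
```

After line 1: a = [12, 25, 8]
After line 2 (b = a, alias): a = [12, 25, 8], b = [12, 25, 8]
After line 3 (c = list(a) is a copy, new object): c = [12, 25, 8]
After line 4 (b[0] = 12 * 5 = 60; mutates shared a/b): a = b = [60, 25, 8], c = [12, 25, 8]
After line 5 (a[0] = 60, c[0] = 12; result = False)

[60, 25, 8]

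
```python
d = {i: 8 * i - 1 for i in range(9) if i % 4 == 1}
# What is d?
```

{1: 7, 5: 39}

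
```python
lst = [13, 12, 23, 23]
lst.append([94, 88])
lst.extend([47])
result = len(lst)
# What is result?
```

After line 1: lst = [13, 12, 23, 23]
After line 2 (append adds [94, 88] as single element): lst = [13, 12, 23, 23, [94, 88]]
After line 3 (extend unpacks [47], adds 47): lst = [13, 12, 23, 23, [94, 88], 47]
After line 4: result = len(lst) = 6

6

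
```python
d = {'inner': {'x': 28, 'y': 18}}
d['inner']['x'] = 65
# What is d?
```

After line 1: d = {'inner': {'x': 28, 'y': 18}}
After line 2 (inner x overwritten): d = {'inner': {'x': 65, 'y': 18}}

{'inner': {'x': 65, 'y': 18}}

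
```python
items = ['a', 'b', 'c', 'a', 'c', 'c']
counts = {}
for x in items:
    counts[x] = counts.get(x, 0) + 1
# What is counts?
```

Initial: counts = {}, items = ['a', 'b', 'c', 'a', 'c', 'c']
See 'a': counts = {'a': 1}
See 'b': counts = {'a': 1, 'b': 1}
See 'c': counts = {'a': 1, 'b': 1, 'c': 1}
See 'a': counts = {'a': 2, 'b': 1, 'c': 1}
See 'c': counts = {'a': 2, 'b': 1, 'c': 2}
See 'c': counts = {'a': 2, 'b': 1, 'c': 3}

{'a': 2, 'b': 1, 'c': 3}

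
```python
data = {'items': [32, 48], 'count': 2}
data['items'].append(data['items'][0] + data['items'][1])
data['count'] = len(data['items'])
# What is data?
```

After line 1: data = {'items': [32, 48], 'count': 2}
After line 2 (append 32 + 48 = 80): data = {'items': [32, 48, 80], 'count': 2}
After line 3 (count = len(items) = 3): data = {'items': [32, 48, 80], 'count': 3}

{'items': [32, 48, 80], 'count': 3}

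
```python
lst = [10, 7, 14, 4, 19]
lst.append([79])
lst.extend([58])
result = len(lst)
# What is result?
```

After line 1: lst = [10, 7, 14, 4, 19]
After line 2 (append adds [79] as single element): lst = [10, 7, 14, 4, 19, [79]]
After line 3 (extend unpacks [58], adds 58): lst = [10, 7, 14, 4, 19, [79], 58]
After line 4: result = len(lst) = 7

7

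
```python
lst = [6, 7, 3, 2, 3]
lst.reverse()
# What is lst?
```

[3, 2, 3, 7, 6]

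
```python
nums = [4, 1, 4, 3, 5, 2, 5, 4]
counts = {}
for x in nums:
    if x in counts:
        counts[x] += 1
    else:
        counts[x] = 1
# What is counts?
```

Initial: counts = {}, nums = [4, 1, 4, 3, 5, 2, 5, 4]
See 4: counts = {4: 1}
See 1: counts = {4: 1, 1: 1}
See 4: counts = {4: 2, 1: 1}
See 3: counts = {4: 2, 1: 1, 3: 1}
See 5: counts = {4: 2, 1: 1, 3: 1, 5: 1}
See 2: counts = {4: 2, 1: 1, 3: 1, 5: 1, 2: 1}
See 5: counts = {4: 2, 1: 1, 3: 1, 5: 2, 2: 1}
See 4: counts = {4: 3, 1: 1, 3: 1, 5: 2, 2: 1}

{4: 3, 1: 1, 3: 1, 5: 2, 2: 1}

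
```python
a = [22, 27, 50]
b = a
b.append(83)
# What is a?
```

After line 1: a = [22, 27, 50]
After line 2 (b = a is an alias, same object): a = [22, 27, 50], b = [22, 27, 50]
After line 3 (b.append mutates the shared list): a = [22, 27, 50, 83], b = [22, 27, 50, 83]

[22, 27, 50, 83]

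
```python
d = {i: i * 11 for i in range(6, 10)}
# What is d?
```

{6: 66, 7: 77, 8: 88, 9: 99}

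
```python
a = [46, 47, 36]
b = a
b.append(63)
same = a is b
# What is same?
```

After line 1: a = [46, 47, 36]
After line 2 (b = a is an alias, same object): a = [46, 47, 36], b = [46, 47, 36]
After line 3 (b.append mutates the shared list): a = [46, 47, 36, 63], b = [46, 47, 36, 63]
After line 4 (same = a is b; same object -> True): same = True

True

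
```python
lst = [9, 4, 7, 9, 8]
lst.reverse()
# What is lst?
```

[8, 9, 7, 4, 9]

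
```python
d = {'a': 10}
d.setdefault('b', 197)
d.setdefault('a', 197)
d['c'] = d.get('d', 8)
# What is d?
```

After line 1: d = {'a': 10}
After line 2 (setdefault adds 'b'=197): d = {'a': 10, 'b': 197}
After line 3 (setdefault 'a' no-op, already exists): d = {'a': 10, 'b': 197}
After line 4 (get('d', 8) returns default since 'd' not in d): d = {'a': 10, 'b': 197, 'c': 8}

{'a': 10, 'b': 197, 'c': 8}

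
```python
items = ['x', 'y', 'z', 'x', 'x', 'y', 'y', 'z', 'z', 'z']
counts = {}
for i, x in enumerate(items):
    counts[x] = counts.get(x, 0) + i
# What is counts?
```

Initial: counts = {}, items = ['x', 'y', 'z', 'x', 'x', 'y', 'y', 'z', 'z', 'z']
i=0, x='x': counts = {'x': 0}
i=1, x='y': counts = {'x': 0, 'y': 1}
i=2, x='z': counts = {'x': 0, 'y': 1, 'z': 2}
i=3, x='x': counts = {'x': 3, 'y': 1, 'z': 2}
i=4, x='x': counts = {'x': 7, 'y': 1, 'z': 2}
i=5, x='y': counts = {'x': 7, 'y': 6, 'z': 2}
i=6, x='y': counts = {'x': 7, 'y': 12, 'z': 2}
i=7, x='z': counts = {'x': 7, 'y': 12, 'z': 9}
i=8, x='z': counts = {'x': 7, 'y': 12, 'z': 17}
i=9, x='z': counts = {'x': 7, 'y': 12, 'z': 26}

{'x': 7, 'y': 12, 'z': 26}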